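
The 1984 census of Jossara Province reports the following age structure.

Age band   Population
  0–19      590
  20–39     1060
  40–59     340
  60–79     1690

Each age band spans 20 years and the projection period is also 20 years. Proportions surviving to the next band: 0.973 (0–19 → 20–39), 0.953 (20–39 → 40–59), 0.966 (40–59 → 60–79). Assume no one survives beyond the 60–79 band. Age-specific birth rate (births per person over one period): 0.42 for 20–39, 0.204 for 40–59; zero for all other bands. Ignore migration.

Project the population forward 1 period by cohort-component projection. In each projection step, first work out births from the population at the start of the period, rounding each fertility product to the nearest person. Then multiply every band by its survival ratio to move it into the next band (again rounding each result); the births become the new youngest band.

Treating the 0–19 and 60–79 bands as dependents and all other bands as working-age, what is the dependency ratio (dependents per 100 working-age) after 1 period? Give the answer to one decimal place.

(Groups numbered youngest = 1 to oldest = 4.)
— Period 1 —
Births: 1060 × 0.42 = 445  |  340 × 0.204 = 69 ⇒ total 514
Group 2: 590 × 0.973 = 574
Group 3: 1060 × 0.953 = 1010
Group 4: 340 × 0.966 = 328
Giving 514 / 574 / 1010 / 328.
Dependents (band 0–19 + band 60–79) = 514 + 328 = 842; working-age = 1584; ratio = 842/1584 × 100 = 53.2

53.2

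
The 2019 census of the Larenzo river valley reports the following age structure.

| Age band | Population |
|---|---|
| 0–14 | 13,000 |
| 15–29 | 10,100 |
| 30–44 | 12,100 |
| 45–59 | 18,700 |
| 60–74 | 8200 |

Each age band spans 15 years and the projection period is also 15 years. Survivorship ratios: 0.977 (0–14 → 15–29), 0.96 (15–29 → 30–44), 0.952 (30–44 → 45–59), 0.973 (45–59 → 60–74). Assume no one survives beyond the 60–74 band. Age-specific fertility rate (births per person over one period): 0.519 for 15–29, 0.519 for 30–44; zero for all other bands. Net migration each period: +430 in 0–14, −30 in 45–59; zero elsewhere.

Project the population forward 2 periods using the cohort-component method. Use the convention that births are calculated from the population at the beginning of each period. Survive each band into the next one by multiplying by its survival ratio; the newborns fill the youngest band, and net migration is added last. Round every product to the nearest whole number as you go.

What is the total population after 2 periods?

(Bands numbered youngest = 1 to oldest = 5.)
Period 1.
Births: 10100 * 0.519 = 5242, 12100 * 0.519 = 6280 ⇒ total 11522
Band 2: 13000 * 0.977 = 12701
Band 3: 10100 * 0.96 = 9696
Band 4: 12100 * 0.952 = 11519
Band 5: 18700 * 0.973 = 18195
Net migration: Band 1 + 430 → 11952; Band 4 − 30 → 11489
End of period: [11952, 12701, 9696, 11489, 18195]
Period 2.
Births: 12701 * 0.519 = 6592, 9696 * 0.519 = 5032 ⇒ total 11624
Band 2: 11952 * 0.977 = 11677
Band 3: 12701 * 0.96 = 12193
Band 4: 9696 * 0.952 = 9231
Band 5: 11489 * 0.973 = 11179
Net migration: Band 1 + 430 → 12054; Band 4 − 30 → 9201
End of period: [12054, 11677, 12193, 9201, 11179]
Total after period 2: 12054 + 11677 + 12193 + 9201 + 11179 = 56304

56304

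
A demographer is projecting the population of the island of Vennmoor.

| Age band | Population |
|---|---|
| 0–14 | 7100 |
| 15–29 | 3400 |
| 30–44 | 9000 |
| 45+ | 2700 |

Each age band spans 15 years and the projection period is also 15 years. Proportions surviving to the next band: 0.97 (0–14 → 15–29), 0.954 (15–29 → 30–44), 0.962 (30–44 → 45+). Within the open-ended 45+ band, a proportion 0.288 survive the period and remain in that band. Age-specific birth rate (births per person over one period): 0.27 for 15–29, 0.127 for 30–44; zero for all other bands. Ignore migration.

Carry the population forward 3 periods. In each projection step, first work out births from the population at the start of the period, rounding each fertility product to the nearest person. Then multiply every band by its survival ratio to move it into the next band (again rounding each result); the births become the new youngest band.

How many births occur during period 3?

[period 1]
Births: 3400 × 0.27 = 918 ; 9000 × 0.127 = 1143 → 2061
15–29: 7100 × 0.97 = 6887
30–44: 3400 × 0.954 = 3244
45+: 9000 × 0.962 + 2700 × 0.288 = 8658 + 778 = 9436
Population now: 0–14=2061, 15–29=6887, 30–44=3244, 45+=9436
[period 2]
Births: 6887 × 0.27 = 1859 ; 3244 × 0.127 = 412 → 2271
15–29: 2061 × 0.97 = 1999
30–44: 6887 × 0.954 = 6570
45+: 3244 × 0.962 + 9436 × 0.288 = 3121 + 2718 = 5839
Population now: 0–14=2271, 15–29=1999, 30–44=6570, 45+=5839
[period 3]
Births: 1999 × 0.27 = 540 ; 6570 × 0.127 = 834 → 1374
15–29: 2271 × 0.97 = 2203
30–44: 1999 × 0.954 = 1907
45+: 6570 × 0.962 + 5839 × 0.288 = 6320 + 1682 = 8002
Population now: 0–14=1374, 15–29=2203, 30–44=1907, 45+=8002

1374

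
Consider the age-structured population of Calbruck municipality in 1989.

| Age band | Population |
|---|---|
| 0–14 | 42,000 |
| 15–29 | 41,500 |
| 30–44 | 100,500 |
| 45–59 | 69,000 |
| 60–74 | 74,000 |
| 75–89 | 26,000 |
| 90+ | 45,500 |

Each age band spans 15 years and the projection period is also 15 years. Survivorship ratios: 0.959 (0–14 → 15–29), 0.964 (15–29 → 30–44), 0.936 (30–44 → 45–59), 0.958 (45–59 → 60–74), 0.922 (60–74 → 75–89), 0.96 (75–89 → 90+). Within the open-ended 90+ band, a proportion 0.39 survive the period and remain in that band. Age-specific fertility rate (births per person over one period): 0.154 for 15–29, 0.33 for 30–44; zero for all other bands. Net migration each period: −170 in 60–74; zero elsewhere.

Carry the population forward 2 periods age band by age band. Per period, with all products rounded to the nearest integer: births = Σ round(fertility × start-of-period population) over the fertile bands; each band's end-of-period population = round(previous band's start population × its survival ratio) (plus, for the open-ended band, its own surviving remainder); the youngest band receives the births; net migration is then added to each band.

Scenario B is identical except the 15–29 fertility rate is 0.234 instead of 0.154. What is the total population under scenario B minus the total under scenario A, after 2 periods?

[period 1]
Births: 41500 × 0.154 = 6391 ; 100500 × 0.33 = 33165 → total 39556
15–29: 42000 × 0.959 = 40278
30–44: 41500 × 0.964 = 40006
45–59: 100500 × 0.936 = 94068
60–74: 69000 × 0.958 = 66102
75–89: 74000 × 0.922 = 68228
90+: 26000 × 0.96 + 45500 × 0.39 = 24960 + 17745 = 42705
Net migration: 60–74 − 170 → 65932
End of period: [39556, 40278, 40006, 94068, 65932, 68228, 42705]
[period 2]
Births: 40278 × 0.154 = 6203 ; 40006 × 0.33 = 13202 → total 19405
15–29: 39556 × 0.959 = 37934
30–44: 40278 × 0.964 = 38828
45–59: 40006 × 0.936 = 37446
60–74: 94068 × 0.958 = 90117
75–89: 65932 × 0.922 = 60789
90+: 68228 × 0.96 + 42705 × 0.39 = 65499 + 16655 = 82154
Net migration: 60–74 − 170 → 89947
End of period: [19405, 37934, 38828, 37446, 89947, 60789, 82154]
Scenario A total after 2 periods: 366503
Scenario B projection —
[period 1]
Births: 41500 × 0.234 = 9711 ; 100500 × 0.33 = 33165 → total 42876
15–29: 42000 × 0.959 = 40278
30–44: 41500 × 0.964 = 40006
45–59: 100500 × 0.936 = 94068
60–74: 69000 × 0.958 = 66102
75–89: 74000 × 0.922 = 68228
90+: 26000 × 0.96 + 45500 × 0.39 = 24960 + 17745 = 42705
Net migration: 60–74 − 170 → 65932
End of period: [42876, 40278, 40006, 94068, 65932, 68228, 42705]
[period 2]
Births: 40278 × 0.234 = 9425 ; 40006 × 0.33 = 13202 → total 22627
15–29: 42876 × 0.959 = 41118
30–44: 40278 × 0.964 = 38828
45–59: 40006 × 0.936 = 37446
60–74: 94068 × 0.958 = 90117
75–89: 65932 × 0.922 = 60789
90+: 68228 × 0.96 + 42705 × 0.39 = 65499 + 16655 = 82154
Net migration: 60–74 − 170 → 89947
End of period: [22627, 41118, 38828, 37446, 89947, 60789, 82154]
Scenario B total after 2 periods: 372909
Difference B − A = 372909 − 366503 = 6406

6406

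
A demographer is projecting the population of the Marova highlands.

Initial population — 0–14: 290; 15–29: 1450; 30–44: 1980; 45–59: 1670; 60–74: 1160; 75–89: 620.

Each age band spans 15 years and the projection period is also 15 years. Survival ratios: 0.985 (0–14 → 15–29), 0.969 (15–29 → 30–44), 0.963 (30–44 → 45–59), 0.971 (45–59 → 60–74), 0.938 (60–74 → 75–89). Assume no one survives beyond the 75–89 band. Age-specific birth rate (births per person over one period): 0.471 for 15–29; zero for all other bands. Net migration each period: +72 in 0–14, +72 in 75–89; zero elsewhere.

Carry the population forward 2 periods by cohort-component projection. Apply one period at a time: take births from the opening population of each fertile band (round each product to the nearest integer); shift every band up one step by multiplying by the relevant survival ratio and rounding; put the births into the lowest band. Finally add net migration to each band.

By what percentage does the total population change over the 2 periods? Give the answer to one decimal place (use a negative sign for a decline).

— Period 1 —
Births: 1450 × 0.471 = 683
15–29: 290 × 0.985 = 286
30–44: 1450 × 0.969 = 1405
45–59: 1980 × 0.963 = 1907
60–74: 1670 × 0.971 = 1622
75–89: 1160 × 0.938 = 1088
Net migration: 0–14 + 72 → 755; 75–89 + 72 → 1160
→ [755, 286, 1405, 1907, 1622, 1160]
— Period 2 —
Births: 286 × 0.471 = 135
15–29: 755 × 0.985 = 744
30–44: 286 × 0.969 = 277
45–59: 1405 × 0.963 = 1353
60–74: 1907 × 0.971 = 1852
75–89: 1622 × 0.938 = 1521
Net migration: 0–14 + 72 → 207; 75–89 + 72 → 1593
→ [207, 744, 277, 1353, 1852, 1593]
Total: 7170 → 6026; change = -1144; percentage change = -16.0%

-16.0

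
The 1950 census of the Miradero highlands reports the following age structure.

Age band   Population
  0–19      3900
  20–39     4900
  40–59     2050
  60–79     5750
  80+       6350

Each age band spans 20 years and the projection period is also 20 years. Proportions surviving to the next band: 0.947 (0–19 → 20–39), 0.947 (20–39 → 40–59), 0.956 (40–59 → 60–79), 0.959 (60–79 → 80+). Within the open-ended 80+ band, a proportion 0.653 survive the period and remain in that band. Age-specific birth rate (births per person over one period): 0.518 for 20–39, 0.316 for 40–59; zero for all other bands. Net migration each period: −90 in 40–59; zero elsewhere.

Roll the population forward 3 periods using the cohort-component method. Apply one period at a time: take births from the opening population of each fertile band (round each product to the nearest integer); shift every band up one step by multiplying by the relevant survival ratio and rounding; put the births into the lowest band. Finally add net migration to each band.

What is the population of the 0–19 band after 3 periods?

2640

Call the bands 1 to 5, youngest first.
After projecting period 1:
Births: 4900 × 0.518 = 2538, 2050 × 0.316 = 648 — total 3186
Band 2: 3900 × 0.947 = 3693
Band 3: 4900 × 0.947 = 4640
Band 4: 2050 × 0.956 = 1960
Band 5: 5750 × 0.959 + 6350 × 0.653 = 5514 + 4147 = 9661
Net migration: Band 3 − 90 → 4550
Giving 3186 / 3693 / 4550 / 1960 / 9661.
After projecting period 2:
Births: 3693 × 0.518 = 1913, 4550 × 0.316 = 1438 — total 3351
Band 2: 3186 × 0.947 = 3017
Band 3: 3693 × 0.947 = 3497
Band 4: 4550 × 0.956 = 4350
Band 5: 1960 × 0.959 + 9661 × 0.653 = 1880 + 6309 = 8189
Net migration: Band 3 − 90 → 3407
Giving 3351 / 3017 / 3407 / 4350 / 8189.
After projecting period 3:
Births: 3017 × 0.518 = 1563, 3407 × 0.316 = 1077 — total 2640
Band 2: 3351 × 0.947 = 3173
Band 3: 3017 × 0.947 = 2857
Band 4: 3407 × 0.956 = 3257
Band 5: 4350 × 0.959 + 8189 × 0.653 = 4172 + 5347 = 9519
Net migration: Band 3 − 90 → 2767
Giving 2640 / 3173 / 2767 / 3257 / 9519.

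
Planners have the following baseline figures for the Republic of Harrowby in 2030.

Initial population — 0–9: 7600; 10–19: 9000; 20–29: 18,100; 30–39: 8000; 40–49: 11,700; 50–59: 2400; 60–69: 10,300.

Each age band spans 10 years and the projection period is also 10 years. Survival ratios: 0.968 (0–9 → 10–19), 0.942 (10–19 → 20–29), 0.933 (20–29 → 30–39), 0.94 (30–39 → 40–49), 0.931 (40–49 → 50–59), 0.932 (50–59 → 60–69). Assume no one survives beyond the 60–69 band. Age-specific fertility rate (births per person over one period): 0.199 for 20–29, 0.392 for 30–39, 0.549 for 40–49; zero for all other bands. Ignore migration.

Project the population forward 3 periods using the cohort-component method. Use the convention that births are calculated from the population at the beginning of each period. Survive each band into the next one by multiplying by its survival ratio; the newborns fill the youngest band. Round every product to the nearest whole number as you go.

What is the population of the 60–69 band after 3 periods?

Let group 1 be 0–9 through group 7 = 60–69.
After projecting period 1:
Births: 18100 * 0.199 = 3602 ; 8000 * 0.392 = 3136 ; 11700 * 0.549 = 6423 → total 13161
Group 2: 7600 * 0.968 = 7357
Group 3: 9000 * 0.942 = 8478
Group 4: 18100 * 0.933 = 16887
Group 5: 8000 * 0.94 = 7520
Group 6: 11700 * 0.931 = 10893
Group 7: 2400 * 0.932 = 2237
Giving 13161 / 7357 / 8478 / 16887 / 7520 / 10893 / 2237.
After projecting period 2:
Births: 8478 * 0.199 = 1687 ; 16887 * 0.392 = 6620 ; 7520 * 0.549 = 4128 → total 12435
Group 2: 13161 * 0.968 = 12740
Group 3: 7357 * 0.942 = 6930
Group 4: 8478 * 0.933 = 7910
Group 5: 16887 * 0.94 = 15874
Group 6: 7520 * 0.931 = 7001
Group 7: 10893 * 0.932 = 10152
Giving 12435 / 12740 / 6930 / 7910 / 15874 / 7001 / 10152.
After projecting period 3:
Births: 6930 * 0.199 = 1379 ; 7910 * 0.392 = 3101 ; 15874 * 0.549 = 8715 → total 13195
Group 2: 12435 * 0.968 = 12037
Group 3: 12740 * 0.942 = 12001
Group 4: 6930 * 0.933 = 6466
Group 5: 7910 * 0.94 = 7435
Group 6: 15874 * 0.931 = 14779
Group 7: 7001 * 0.932 = 6525
Giving 13195 / 12037 / 12001 / 6466 / 7435 / 14779 / 6525.

6525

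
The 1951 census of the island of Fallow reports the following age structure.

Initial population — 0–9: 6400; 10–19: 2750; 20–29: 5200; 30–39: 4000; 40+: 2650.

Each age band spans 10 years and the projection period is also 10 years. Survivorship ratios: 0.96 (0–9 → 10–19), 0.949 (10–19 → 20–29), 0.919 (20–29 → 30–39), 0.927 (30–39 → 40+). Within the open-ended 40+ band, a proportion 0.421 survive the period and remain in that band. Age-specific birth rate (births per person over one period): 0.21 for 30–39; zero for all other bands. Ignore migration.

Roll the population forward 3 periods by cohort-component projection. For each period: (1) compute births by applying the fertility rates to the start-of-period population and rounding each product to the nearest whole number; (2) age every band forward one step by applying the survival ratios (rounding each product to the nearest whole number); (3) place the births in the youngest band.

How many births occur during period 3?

Numbering the groups 1..5 from youngest to oldest:
After projecting period 1:
Births: 4000 × 0.21 = 840
Group 2: 6400 × 0.96 = 6144
Group 3: 2750 × 0.949 = 2610
Group 4: 5200 × 0.919 = 4779
Group 5: 4000 × 0.927 + 2650 × 0.421 = 3708 + 1116 = 4824
End of period: [840, 6144, 2610, 4779, 4824]
After projecting period 2:
Births: 4779 × 0.21 = 1004
Group 2: 840 × 0.96 = 806
Group 3: 6144 × 0.949 = 5831
Group 4: 2610 × 0.919 = 2399
Group 5: 4779 × 0.927 + 4824 × 0.421 = 4430 + 2031 = 6461
End of period: [1004, 806, 5831, 2399, 6461]
After projecting period 3:
Births: 2399 × 0.21 = 504
Group 2: 1004 × 0.96 = 964
Group 3: 806 × 0.949 = 765
Group 4: 5831 × 0.919 = 5359
Group 5: 2399 × 0.927 + 6461 × 0.421 = 2224 + 2720 = 4944
End of period: [504, 964, 765, 5359, 4944]

504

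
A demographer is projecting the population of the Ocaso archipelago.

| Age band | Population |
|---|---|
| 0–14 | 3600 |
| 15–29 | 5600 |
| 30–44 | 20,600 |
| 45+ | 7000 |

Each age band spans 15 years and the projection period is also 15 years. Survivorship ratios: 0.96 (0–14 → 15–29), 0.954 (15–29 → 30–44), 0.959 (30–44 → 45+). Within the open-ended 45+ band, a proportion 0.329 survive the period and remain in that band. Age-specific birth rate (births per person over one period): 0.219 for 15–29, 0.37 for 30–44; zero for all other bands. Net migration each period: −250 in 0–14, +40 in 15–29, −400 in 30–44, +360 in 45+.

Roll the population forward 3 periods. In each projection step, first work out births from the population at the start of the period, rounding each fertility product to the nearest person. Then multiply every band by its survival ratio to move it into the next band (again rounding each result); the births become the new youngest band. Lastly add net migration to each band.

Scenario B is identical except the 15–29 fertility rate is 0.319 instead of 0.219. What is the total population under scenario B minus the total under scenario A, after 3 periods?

(Groups numbered youngest = 1 to oldest = 4.)
[period 1]
Births: 5600 × 0.219 = 1226  |  20600 × 0.37 = 7622 — total 8848
Group 2: 3600 × 0.96 = 3456
Group 3: 5600 × 0.954 = 5342
Group 4: 20600 × 0.959 + 7000 × 0.329 = 19755 + 2303 = 22058
Net migration: Group 1 − 250 → 8598; Group 2 + 40 → 3496; Group 3 − 400 → 4942; Group 4 + 360 → 22418
Giving 8598 / 3496 / 4942 / 22418.
[period 2]
Births: 3496 × 0.219 = 766  |  4942 × 0.37 = 1829 — total 2595
Group 2: 8598 × 0.96 = 8254
Group 3: 3496 × 0.954 = 3335
Group 4: 4942 × 0.959 + 22418 × 0.329 = 4739 + 7376 = 12115
Net migration: Group 1 − 250 → 2345; Group 2 + 40 → 8294; Group 3 − 400 → 2935; Group 4 + 360 → 12475
Giving 2345 / 8294 / 2935 / 12475.
[period 3]
Births: 8294 × 0.219 = 1816  |  2935 × 0.37 = 1086 — total 2902
Group 2: 2345 × 0.96 = 2251
Group 3: 8294 × 0.954 = 7912
Group 4: 2935 × 0.959 + 12475 × 0.329 = 2815 + 4104 = 6919
Net migration: Group 1 − 250 → 2652; Group 2 + 40 → 2291; Group 3 − 400 → 7512; Group 4 + 360 → 7279
Giving 2652 / 2291 / 7512 / 7279.
Scenario A total after 3 periods: 19734
Scenario B projection —
[period 1]
Births: 5600 × 0.319 = 1786  |  20600 × 0.37 = 7622 — total 9408
Group 2: 3600 × 0.96 = 3456
Group 3: 5600 × 0.954 = 5342
Group 4: 20600 × 0.959 + 7000 × 0.329 = 19755 + 2303 = 22058
Net migration: Group 1 − 250 → 9158; Group 2 + 40 → 3496; Group 3 − 400 → 4942; Group 4 + 360 → 22418
Giving 9158 / 3496 / 4942 / 22418.
[period 2]
Births: 3496 × 0.319 = 1115  |  4942 × 0.37 = 1829 — total 2944
Group 2: 9158 × 0.96 = 8792
Group 3: 3496 × 0.954 = 3335
Group 4: 4942 × 0.959 + 22418 × 0.329 = 4739 + 7376 = 12115
Net migration: Group 1 − 250 → 2694; Group 2 + 40 → 8832; Group 3 − 400 → 2935; Group 4 + 360 → 12475
Giving 2694 / 8832 / 2935 / 12475.
[period 3]
Births: 8832 × 0.319 = 2817  |  2935 × 0.37 = 1086 — total 3903
Group 2: 2694 × 0.96 = 2586
Group 3: 8832 × 0.954 = 8426
Group 4: 2935 × 0.959 + 12475 × 0.329 = 2815 + 4104 = 6919
Net migration: Group 1 − 250 → 3653; Group 2 + 40 → 2626; Group 3 − 400 → 8026; Group 4 + 360 → 7279
Giving 3653 / 2626 / 8026 / 7279.
Scenario B total after 3 periods: 21584
Difference B − A = 21584 − 19734 = 1850

1850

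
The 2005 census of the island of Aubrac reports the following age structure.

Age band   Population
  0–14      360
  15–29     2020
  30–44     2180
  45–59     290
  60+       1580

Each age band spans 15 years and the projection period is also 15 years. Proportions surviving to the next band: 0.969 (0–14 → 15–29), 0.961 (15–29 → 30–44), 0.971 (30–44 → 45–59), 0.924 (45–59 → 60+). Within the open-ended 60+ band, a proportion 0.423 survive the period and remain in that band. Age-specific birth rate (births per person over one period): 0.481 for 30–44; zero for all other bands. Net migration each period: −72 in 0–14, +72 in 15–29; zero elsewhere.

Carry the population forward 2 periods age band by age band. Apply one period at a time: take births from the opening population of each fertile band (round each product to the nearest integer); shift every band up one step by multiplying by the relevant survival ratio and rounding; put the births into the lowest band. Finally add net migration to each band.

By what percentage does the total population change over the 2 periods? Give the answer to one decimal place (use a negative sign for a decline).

1.4

[period 1]
Births: 2180 × 0.481 = 1049
15–29: 360 × 0.969 = 349
30–44: 2020 × 0.961 = 1941
45–59: 2180 × 0.971 = 2117
60+: 290 × 0.924 + 1580 × 0.423 = 268 + 668 = 936
Net migration: 0–14 − 72 → 977; 15–29 + 72 → 421
Population now: 0–14=977, 15–29=421, 30–44=1941, 45–59=2117, 60+=936
[period 2]
Births: 1941 × 0.481 = 934
15–29: 977 × 0.969 = 947
30–44: 421 × 0.961 = 405
45–59: 1941 × 0.971 = 1885
60+: 2117 × 0.924 + 936 × 0.423 = 1956 + 396 = 2352
Net migration: 0–14 − 72 → 862; 15–29 + 72 → 1019
Population now: 0–14=862, 15–29=1019, 30–44=405, 45–59=1885, 60+=2352
Total: 6430 → 6523; change = 93; percentage change = 1.4%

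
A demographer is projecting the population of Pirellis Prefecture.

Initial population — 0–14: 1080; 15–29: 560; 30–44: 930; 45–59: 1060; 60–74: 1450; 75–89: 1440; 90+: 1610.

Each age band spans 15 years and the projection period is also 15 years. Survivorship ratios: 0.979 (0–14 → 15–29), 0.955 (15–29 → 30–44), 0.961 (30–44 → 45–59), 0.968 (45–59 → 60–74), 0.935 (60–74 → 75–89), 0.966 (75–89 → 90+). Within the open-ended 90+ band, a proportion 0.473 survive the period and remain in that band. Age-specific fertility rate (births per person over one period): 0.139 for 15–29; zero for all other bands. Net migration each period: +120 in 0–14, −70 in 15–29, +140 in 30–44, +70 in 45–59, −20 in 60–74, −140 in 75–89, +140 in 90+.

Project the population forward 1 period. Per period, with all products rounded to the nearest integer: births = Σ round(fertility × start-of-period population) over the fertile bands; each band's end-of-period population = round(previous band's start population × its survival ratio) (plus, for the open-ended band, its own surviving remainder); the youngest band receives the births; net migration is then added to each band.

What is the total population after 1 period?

(Bands numbered youngest = 1 to oldest = 7.)
[period 1]
Births: 560 * 0.139 = 78
Band 2: 1080 * 0.979 = 1057
Band 3: 560 * 0.955 = 535
Band 4: 930 * 0.961 = 894
Band 5: 1060 * 0.968 = 1026
Band 6: 1450 * 0.935 = 1356
Band 7: 1440 * 0.966 + 1610 * 0.473 = 1391 + 762 = 2153
Net migration: Band 1 + 120 → 198; Band 2 − 70 → 987; Band 3 + 140 → 675; Band 4 + 70 → 964; Band 5 − 20 → 1006; Band 6 − 140 → 1216; Band 7 + 140 → 2293
Giving 198 / 987 / 675 / 964 / 1006 / 1216 / 2293.
Total after period 1: 198 + 987 + 675 + 964 + 1006 + 1216 + 2293 = 7339

7339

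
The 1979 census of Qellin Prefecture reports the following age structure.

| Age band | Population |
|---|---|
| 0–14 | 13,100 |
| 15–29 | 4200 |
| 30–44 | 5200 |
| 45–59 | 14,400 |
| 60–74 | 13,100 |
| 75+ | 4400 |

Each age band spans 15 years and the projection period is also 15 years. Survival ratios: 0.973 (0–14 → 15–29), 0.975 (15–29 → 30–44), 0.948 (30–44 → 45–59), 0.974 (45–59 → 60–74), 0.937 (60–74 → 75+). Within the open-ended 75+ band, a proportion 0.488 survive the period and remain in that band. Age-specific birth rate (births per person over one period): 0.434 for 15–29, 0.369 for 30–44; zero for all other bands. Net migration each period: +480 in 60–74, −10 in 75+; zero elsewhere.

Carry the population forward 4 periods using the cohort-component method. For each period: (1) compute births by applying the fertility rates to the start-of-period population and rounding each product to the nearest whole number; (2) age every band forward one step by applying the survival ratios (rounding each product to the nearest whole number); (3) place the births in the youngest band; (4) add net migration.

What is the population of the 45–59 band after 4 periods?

3365

Period 1:
Births: 4200 × 0.434 = 1823 ; 5200 × 0.369 = 1919 → 3742
15–29: 13100 × 0.973 = 12746
30–44: 4200 × 0.975 = 4095
45–59: 5200 × 0.948 = 4930
60–74: 14400 × 0.974 = 14026
75+: 13100 × 0.937 + 4400 × 0.488 = 12275 + 2147 = 14422
Net migration: 60–74 + 480 → 14506; 75+ − 10 → 14412
End of period: [3742, 12746, 4095, 4930, 14506, 14412]
Period 2:
Births: 12746 × 0.434 = 5532 ; 4095 × 0.369 = 1511 → 7043
15–29: 3742 × 0.973 = 3641
30–44: 12746 × 0.975 = 12427
45–59: 4095 × 0.948 = 3882
60–74: 4930 × 0.974 = 4802
75+: 14506 × 0.937 + 14412 × 0.488 = 13592 + 7033 = 20625
Net migration: 60–74 + 480 → 5282; 75+ − 10 → 20615
End of period: [7043, 3641, 12427, 3882, 5282, 20615]
Period 3:
Births: 3641 × 0.434 = 1580 ; 12427 × 0.369 = 4586 → 6166
15–29: 7043 × 0.973 = 6853
30–44: 3641 × 0.975 = 3550
45–59: 12427 × 0.948 = 11781
60–74: 3882 × 0.974 = 3781
75+: 5282 × 0.937 + 20615 × 0.488 = 4949 + 10060 = 15009
Net migration: 60–74 + 480 → 4261; 75+ − 10 → 14999
End of period: [6166, 6853, 3550, 11781, 4261, 14999]
Period 4:
Births: 6853 × 0.434 = 2974 ; 3550 × 0.369 = 1310 → 4284
15–29: 6166 × 0.973 = 6000
30–44: 6853 × 0.975 = 6682
45–59: 3550 × 0.948 = 3365
60–74: 11781 × 0.974 = 11475
75+: 4261 × 0.937 + 14999 × 0.488 = 3993 + 7320 = 11313
Net migration: 60–74 + 480 → 11955; 75+ − 10 → 11303
End of period: [4284, 6000, 6682, 3365, 11955, 11303]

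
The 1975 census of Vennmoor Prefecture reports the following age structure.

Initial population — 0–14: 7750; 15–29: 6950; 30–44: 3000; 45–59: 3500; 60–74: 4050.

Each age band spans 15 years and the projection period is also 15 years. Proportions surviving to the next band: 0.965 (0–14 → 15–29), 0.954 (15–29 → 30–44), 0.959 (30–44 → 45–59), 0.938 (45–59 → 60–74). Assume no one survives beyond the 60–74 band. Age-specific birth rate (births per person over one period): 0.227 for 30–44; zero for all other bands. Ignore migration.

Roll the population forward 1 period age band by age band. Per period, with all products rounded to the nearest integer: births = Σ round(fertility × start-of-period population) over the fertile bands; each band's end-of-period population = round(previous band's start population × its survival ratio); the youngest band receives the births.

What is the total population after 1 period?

20950

Period 1:
Births: 3000 * 0.227 = 681
15–29: 7750 * 0.965 = 7479
30–44: 6950 * 0.954 = 6630
45–59: 3000 * 0.959 = 2877
60–74: 3500 * 0.938 = 3283
Giving 681 / 7479 / 6630 / 2877 / 3283.
Total after period 1: 681 + 7479 + 6630 + 2877 + 3283 = 20950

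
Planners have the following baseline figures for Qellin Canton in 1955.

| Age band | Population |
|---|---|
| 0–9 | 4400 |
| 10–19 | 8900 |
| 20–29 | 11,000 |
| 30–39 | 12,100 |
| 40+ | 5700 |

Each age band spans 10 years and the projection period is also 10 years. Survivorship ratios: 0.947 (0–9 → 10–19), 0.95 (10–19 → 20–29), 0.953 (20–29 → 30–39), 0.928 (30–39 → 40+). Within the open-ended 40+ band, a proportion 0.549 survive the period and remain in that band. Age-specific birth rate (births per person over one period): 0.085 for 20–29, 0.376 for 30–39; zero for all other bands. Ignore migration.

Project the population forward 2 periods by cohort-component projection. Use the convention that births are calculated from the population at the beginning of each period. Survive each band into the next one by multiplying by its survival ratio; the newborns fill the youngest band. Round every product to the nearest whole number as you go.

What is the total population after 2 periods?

39483

[period 1]
Births: 11000 * 0.085 = 935, 12100 * 0.376 = 4550 — total 5485
10–19: 4400 * 0.947 = 4167
20–29: 8900 * 0.95 = 8455
30–39: 11000 * 0.953 = 10483
40+: 12100 * 0.928 + 5700 * 0.549 = 11229 + 3129 = 14358
Population now: 0–9=5485, 10–19=4167, 20–29=8455, 30–39=10483, 40+=14358
[period 2]
Births: 8455 * 0.085 = 719, 10483 * 0.376 = 3942 — total 4661
10–19: 5485 * 0.947 = 5194
20–29: 4167 * 0.95 = 3959
30–39: 8455 * 0.953 = 8058
40+: 10483 * 0.928 + 14358 * 0.549 = 9728 + 7883 = 17611
Population now: 0–9=4661, 10–19=5194, 20–29=3959, 30–39=8058, 40+=17611
Total after period 2: 4661 + 5194 + 3959 + 8058 + 17611 = 39483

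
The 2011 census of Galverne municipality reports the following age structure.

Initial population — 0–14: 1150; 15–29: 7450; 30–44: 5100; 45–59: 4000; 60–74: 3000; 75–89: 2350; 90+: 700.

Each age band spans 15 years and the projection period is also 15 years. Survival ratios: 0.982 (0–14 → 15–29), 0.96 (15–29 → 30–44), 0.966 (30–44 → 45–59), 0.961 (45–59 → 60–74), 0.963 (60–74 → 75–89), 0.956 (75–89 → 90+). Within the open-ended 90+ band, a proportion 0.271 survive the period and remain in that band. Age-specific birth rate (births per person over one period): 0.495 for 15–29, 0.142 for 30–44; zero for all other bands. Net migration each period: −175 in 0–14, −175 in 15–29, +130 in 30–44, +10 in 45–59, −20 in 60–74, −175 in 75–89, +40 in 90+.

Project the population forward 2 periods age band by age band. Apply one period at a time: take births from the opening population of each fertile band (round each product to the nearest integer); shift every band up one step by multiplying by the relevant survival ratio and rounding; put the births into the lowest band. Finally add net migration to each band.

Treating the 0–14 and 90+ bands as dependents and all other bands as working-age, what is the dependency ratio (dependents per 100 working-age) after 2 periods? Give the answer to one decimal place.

22.8

— Period 1 —
Births: 7450 × 0.495 = 3688 ; 5100 × 0.142 = 724 ⇒ total 4412
15–29: 1150 × 0.982 = 1129
30–44: 7450 × 0.96 = 7152
45–59: 5100 × 0.966 = 4927
60–74: 4000 × 0.961 = 3844
75–89: 3000 × 0.963 = 2889
90+: 2350 × 0.956 + 700 × 0.271 = 2247 + 190 = 2437
Net migration: 0–14 − 175 → 4237; 15–29 − 175 → 954; 30–44 + 130 → 7282; 45–59 + 10 → 4937; 60–74 − 20 → 3824; 75–89 − 175 → 2714; 90+ + 40 → 2477
Population now: 0–14=4237, 15–29=954, 30–44=7282, 45–59=4937, 60–74=3824, 75–89=2714, 90+=2477
— Period 2 —
Births: 954 × 0.495 = 472 ; 7282 × 0.142 = 1034 ⇒ total 1506
15–29: 4237 × 0.982 = 4161
30–44: 954 × 0.96 = 916
45–59: 7282 × 0.966 = 7034
60–74: 4937 × 0.961 = 4744
75–89: 3824 × 0.963 = 3683
90+: 2714 × 0.956 + 2477 × 0.271 = 2595 + 671 = 3266
Net migration: 0–14 − 175 → 1331; 15–29 − 175 → 3986; 30–44 + 130 → 1046; 45–59 + 10 → 7044; 60–74 − 20 → 4724; 75–89 − 175 → 3508; 90+ + 40 → 3306
Population now: 0–14=1331, 15–29=3986, 30–44=1046, 45–59=7044, 60–74=4724, 75–89=3508, 90+=3306
Dependents (band 0–14 + band 90+) = 1331 + 3306 = 4637; working-age = 20308; ratio = 4637/20308 × 100 = 22.8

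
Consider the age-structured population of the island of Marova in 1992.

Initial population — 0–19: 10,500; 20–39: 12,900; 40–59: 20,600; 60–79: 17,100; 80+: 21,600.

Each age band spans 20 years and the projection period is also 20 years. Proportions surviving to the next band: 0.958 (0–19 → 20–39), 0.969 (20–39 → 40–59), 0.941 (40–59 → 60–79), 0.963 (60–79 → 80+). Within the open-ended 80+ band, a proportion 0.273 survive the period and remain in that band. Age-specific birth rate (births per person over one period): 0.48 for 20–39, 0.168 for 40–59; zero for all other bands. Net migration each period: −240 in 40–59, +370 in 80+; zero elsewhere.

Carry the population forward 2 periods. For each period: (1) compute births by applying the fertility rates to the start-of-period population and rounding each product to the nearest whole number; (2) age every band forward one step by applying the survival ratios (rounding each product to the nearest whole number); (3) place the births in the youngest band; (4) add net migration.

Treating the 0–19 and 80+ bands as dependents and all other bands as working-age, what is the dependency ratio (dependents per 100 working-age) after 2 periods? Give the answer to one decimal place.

106.1

Let band 1 be 0–19 through band 5 = 80+.
— Period 1 —
Births: 12900 × 0.48 = 6192, 20600 × 0.168 = 3461 → 9653
Band 2: 10500 × 0.958 = 10059
Band 3: 12900 × 0.969 = 12500
Band 4: 20600 × 0.941 = 19385
Band 5: 17100 × 0.963 + 21600 × 0.273 = 16467 + 5897 = 22364
Net migration: Band 3 − 240 → 12260; Band 5 + 370 → 22734
Population now: 0–19=9653, 20–39=10059, 40–59=12260, 60–79=19385, 80+=22734
— Period 2 —
Births: 10059 × 0.48 = 4828, 12260 × 0.168 = 2060 → 6888
Band 2: 9653 × 0.958 = 9248
Band 3: 10059 × 0.969 = 9747
Band 4: 12260 × 0.941 = 11537
Band 5: 19385 × 0.963 + 22734 × 0.273 = 18668 + 6206 = 24874
Net migration: Band 3 − 240 → 9507; Band 5 + 370 → 25244
Population now: 0–19=6888, 20–39=9248, 40–59=9507, 60–79=11537, 80+=25244
Dependents (band 0–19 + band 80+) = 6888 + 25244 = 32132; working-age = 30292; ratio = 32132/30292 × 100 = 106.1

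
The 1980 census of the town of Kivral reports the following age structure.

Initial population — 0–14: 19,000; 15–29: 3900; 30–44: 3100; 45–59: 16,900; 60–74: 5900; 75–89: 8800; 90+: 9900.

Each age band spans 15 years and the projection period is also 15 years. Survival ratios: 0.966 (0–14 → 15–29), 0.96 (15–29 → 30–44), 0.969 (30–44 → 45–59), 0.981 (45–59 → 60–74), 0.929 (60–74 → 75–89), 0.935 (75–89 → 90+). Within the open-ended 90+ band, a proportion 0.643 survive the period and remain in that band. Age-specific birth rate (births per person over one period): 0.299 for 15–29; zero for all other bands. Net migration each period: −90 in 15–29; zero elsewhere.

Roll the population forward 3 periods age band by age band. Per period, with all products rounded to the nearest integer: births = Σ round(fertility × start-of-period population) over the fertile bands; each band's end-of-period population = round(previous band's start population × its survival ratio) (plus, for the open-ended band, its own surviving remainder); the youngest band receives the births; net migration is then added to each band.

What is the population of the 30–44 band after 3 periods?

995

[period 1]
Births: 3900 × 0.299 = 1166
15–29: 19000 × 0.966 = 18354
30–44: 3900 × 0.96 = 3744
45–59: 3100 × 0.969 = 3004
60–74: 16900 × 0.981 = 16579
75–89: 5900 × 0.929 = 5481
90+: 8800 × 0.935 + 9900 × 0.643 = 8228 + 6366 = 14594
Net migration: 15–29 − 90 → 18264
End of period: [1166, 18264, 3744, 3004, 16579, 5481, 14594]
[period 2]
Births: 18264 × 0.299 = 5461
15–29: 1166 × 0.966 = 1126
30–44: 18264 × 0.96 = 17533
45–59: 3744 × 0.969 = 3628
60–74: 3004 × 0.981 = 2947
75–89: 16579 × 0.929 = 15402
90+: 5481 × 0.935 + 14594 × 0.643 = 5125 + 9384 = 14509
Net migration: 15–29 − 90 → 1036
End of period: [5461, 1036, 17533, 3628, 2947, 15402, 14509]
[period 3]
Births: 1036 × 0.299 = 310
15–29: 5461 × 0.966 = 5275
30–44: 1036 × 0.96 = 995
45–59: 17533 × 0.969 = 16989
60–74: 3628 × 0.981 = 3559
75–89: 2947 × 0.929 = 2738
90+: 15402 × 0.935 + 14509 × 0.643 = 14401 + 9329 = 23730
Net migration: 15–29 − 90 → 5185
End of period: [310, 5185, 995, 16989, 3559, 2738, 23730]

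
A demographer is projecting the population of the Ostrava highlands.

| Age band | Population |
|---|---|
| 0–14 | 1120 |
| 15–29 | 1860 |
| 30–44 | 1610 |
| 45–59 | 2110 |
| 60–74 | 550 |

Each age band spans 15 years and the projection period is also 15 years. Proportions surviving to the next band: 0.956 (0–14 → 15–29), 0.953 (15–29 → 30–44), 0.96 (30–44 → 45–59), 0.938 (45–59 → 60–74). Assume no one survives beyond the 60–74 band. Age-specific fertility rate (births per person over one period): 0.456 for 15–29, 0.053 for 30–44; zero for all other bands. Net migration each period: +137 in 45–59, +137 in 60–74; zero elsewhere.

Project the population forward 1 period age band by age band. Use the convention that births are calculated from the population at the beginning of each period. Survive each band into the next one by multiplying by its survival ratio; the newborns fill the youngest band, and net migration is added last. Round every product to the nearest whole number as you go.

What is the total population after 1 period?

7576

Let band 1 be 0–14 through band 5 = 60–74.
After projecting period 1:
Births: 1860 * 0.456 = 848 ; 1610 * 0.053 = 85 ⇒ total 933
Band 2: 1120 * 0.956 = 1071
Band 3: 1860 * 0.953 = 1773
Band 4: 1610 * 0.96 = 1546
Band 5: 2110 * 0.938 = 1979
Net migration: Band 4 + 137 → 1683; Band 5 + 137 → 2116
End of period: [933, 1071, 1773, 1683, 2116]
Total after period 1: 933 + 1071 + 1773 + 1683 + 2116 = 7576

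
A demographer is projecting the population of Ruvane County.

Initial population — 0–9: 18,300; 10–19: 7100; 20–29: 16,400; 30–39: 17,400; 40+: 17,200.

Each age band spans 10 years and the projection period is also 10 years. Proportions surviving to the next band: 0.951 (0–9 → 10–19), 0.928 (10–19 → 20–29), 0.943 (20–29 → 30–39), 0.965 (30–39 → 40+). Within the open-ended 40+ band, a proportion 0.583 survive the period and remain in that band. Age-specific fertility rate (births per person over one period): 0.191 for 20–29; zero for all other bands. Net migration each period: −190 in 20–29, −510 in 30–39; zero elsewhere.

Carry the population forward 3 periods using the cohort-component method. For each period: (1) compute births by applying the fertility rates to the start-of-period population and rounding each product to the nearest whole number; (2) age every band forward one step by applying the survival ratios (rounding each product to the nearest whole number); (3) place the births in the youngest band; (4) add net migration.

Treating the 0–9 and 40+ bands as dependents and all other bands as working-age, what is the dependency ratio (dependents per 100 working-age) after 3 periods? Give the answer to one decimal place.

141.8

Period 1.
Births: 16400 × 0.191 = 3132
10–19: 18300 × 0.951 = 17403
20–29: 7100 × 0.928 = 6589
30–39: 16400 × 0.943 = 15465
40+: 17400 × 0.965 + 17200 × 0.583 = 16791 + 10028 = 26819
Net migration: 20–29 − 190 → 6399; 30–39 − 510 → 14955
Giving 3132 / 17403 / 6399 / 14955 / 26819.
Period 2.
Births: 6399 × 0.191 = 1222
10–19: 3132 × 0.951 = 2979
20–29: 17403 × 0.928 = 16150
30–39: 6399 × 0.943 = 6034
40+: 14955 × 0.965 + 26819 × 0.583 = 14432 + 15635 = 30067
Net migration: 20–29 − 190 → 15960; 30–39 − 510 → 5524
Giving 1222 / 2979 / 15960 / 5524 / 30067.
Period 3.
Births: 15960 × 0.191 = 3048
10–19: 1222 × 0.951 = 1162
20–29: 2979 × 0.928 = 2765
30–39: 15960 × 0.943 = 15050
40+: 5524 × 0.965 + 30067 × 0.583 = 5331 + 17529 = 22860
Net migration: 20–29 − 190 → 2575; 30–39 − 510 → 14540
Giving 3048 / 1162 / 2575 / 14540 / 22860.
Dependents (band 0–9 + band 40+) = 3048 + 22860 = 25908; working-age = 18277; ratio = 25908/18277 × 100 = 141.8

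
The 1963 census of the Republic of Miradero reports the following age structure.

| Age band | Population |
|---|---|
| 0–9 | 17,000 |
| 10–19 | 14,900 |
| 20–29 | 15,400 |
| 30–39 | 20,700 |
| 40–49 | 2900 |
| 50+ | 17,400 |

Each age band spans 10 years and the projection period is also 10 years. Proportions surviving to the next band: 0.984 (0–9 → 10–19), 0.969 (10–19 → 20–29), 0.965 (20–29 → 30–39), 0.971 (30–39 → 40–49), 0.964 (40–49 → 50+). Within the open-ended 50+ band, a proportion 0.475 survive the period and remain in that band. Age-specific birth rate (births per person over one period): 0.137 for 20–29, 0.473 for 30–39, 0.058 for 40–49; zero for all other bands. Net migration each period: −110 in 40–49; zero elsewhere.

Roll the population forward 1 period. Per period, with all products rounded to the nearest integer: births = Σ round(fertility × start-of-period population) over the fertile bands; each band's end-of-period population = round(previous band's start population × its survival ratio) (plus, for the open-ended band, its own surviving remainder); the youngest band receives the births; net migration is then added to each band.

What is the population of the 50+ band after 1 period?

11061

Let group 1 be 0–9 through group 6 = 50+.
[period 1]
Births: 15400 * 0.137 = 2110, 20700 * 0.473 = 9791, 2900 * 0.058 = 168 → 12069
Group 2: 17000 * 0.984 = 16728
Group 3: 14900 * 0.969 = 14438
Group 4: 15400 * 0.965 = 14861
Group 5: 20700 * 0.971 = 20100
Group 6: 2900 * 0.964 + 17400 * 0.475 = 2796 + 8265 = 11061
Net migration: Group 5 − 110 → 19990
→ [12069, 16728, 14438, 14861, 19990, 11061]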